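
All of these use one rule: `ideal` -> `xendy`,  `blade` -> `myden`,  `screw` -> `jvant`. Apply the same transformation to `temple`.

Each letter's alphabet position (a=0..z=25) is mapped through 9·x+3 mod 26 — an affine cipher.
On temple: t(19)→9·19+3≡18=s; e(4)→9·4+3≡13=n; m(12)→9·12+3≡7=h; p(15)→9·15+3≡8=i; l(11)→9·11+3≡24=y; e(4)→9·4+3≡13=n (all mod 26).

snhiyn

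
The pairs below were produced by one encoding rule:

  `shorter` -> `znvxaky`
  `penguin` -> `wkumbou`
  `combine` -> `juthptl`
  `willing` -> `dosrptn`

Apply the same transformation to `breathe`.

Shifts by position in shorter: pos 0: s→z (+7), pos 1: h→n (+6), pos 2: o→v (+7), pos 3: r→x (+6) — repeating every 2. A repeating key of period 2 is used — shifts +7, +6 over and over.
Applying it to breathe: b+7=i, r+6=x, e+7=l, a+6=g, t+7=a, h+6=n, e+7=l.

ixlganl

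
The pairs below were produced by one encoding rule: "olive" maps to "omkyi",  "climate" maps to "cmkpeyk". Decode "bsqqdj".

bronze

In olive: o→o is +0, l→m is +1, i→k is +2, v→y is +3 — the shift increases by 1 each position. The shift increases by 1 at each position, starting from +0: 0, 1, 2, ….
Undoing it on bsqqdj: b−0=b, s−1=r, q−2=o, q−3=n, d−4=z, j−5=e.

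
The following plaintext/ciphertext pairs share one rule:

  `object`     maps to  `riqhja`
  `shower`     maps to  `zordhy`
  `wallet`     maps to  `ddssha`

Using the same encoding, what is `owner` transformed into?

The shift depends on letter class: consonant b→i is +7, but vowel o→r is +3. Two shifts are in play — +3 for a/e/i/o/u, +7 for every other letter.
For owner: o(vowel)+3=r, w(cons)+7=d, n(cons)+7=u, e(vowel)+3=h, r(cons)+7=y.

rduhy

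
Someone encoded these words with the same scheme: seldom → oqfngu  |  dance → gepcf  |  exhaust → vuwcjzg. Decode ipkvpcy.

The output letters match the input read backwards, each shifted +2: seldom reversed is modles. The word is reversed, then every letter is shifted forward by 2.
Decoding ipkvpcy: shift back: i−2=g, p−2=n, k−2=i, v−2=t, p−2=n, c−2=a, y−2=w → gnitnaw; then reverse → wanting.

wanting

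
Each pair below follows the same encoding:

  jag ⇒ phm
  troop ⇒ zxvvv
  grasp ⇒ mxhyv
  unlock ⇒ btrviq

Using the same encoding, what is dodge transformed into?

The shift depends on letter class: consonant j→p is +6, but vowel a→h is +7. Two shifts are in play — +7 for a/e/i/o/u, +6 for every other letter.
On dodge: d(cons)+6=j, o(vowel)+7=v, d(cons)+6=j, g(cons)+6=m, e(vowel)+7=l.

jvjml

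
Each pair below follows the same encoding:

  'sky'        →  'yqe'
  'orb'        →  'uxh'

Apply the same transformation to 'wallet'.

Each letter is shifted forward by 6 in the alphabet (a Caesar shift of +6).
For wallet: w+6=c, a+6=g, l+6=r, l+6=r, e+6=k, t+6=z.

cgrrkz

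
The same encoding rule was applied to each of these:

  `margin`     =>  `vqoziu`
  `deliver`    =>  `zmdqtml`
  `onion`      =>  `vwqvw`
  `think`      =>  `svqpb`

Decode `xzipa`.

The word is reversed, then every letter is shifted forward by 8.
Undoing it on xzipa: shift back: x−8=p, z−8=r, i−8=a, p−8=h, a−8=s → prahs; then reverse → sharp.

sharp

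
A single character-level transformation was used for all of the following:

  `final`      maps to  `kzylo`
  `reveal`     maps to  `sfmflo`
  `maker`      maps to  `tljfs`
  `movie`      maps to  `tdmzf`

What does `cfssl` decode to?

f(5)→k(10) and i(8)→z(25) fit y≡5x+11 (mod 26); the inverse of 5 mod 26 is 21. This is an affine cipher: with a=0,…,z=25, each position x becomes (5x+11) mod 26.
Reversing it on cfssl: c(2)→21·(2−11)≡19=t; f(5)→21·(5−11)≡4=e; s(18)→21·(18−11)≡17=r; s(18)→21·(18−11)≡17=r; l(11)→21·(11−11)≡0=a (all mod 26).

terra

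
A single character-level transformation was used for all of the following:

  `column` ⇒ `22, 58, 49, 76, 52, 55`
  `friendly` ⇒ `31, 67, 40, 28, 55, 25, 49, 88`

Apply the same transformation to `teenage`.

c(#3)→22 and o(#15)→58: differences scale by 3, so n = 3·pos + 13. With a=1..z=26, the number is 3·pos + 13.
On teenage: t=20→73, e=5→28, e=5→28, n=14→55, a=1→16, g=7→34, e=5→28.

73, 28, 28, 55, 16, 34, 28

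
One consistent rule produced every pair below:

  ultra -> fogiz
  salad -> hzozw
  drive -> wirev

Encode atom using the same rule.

Letters are reflected about the middle of the alphabet (position → 25−position): Atbash.
Applying it to atom: a↔z, t↔g, o↔l, m↔n.

zgln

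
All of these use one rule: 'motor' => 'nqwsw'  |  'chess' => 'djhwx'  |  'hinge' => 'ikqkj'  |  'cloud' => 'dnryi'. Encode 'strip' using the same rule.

tvumu

In motor: m→n is +1, o→q is +2, t→w is +3, o→s is +4 — the shift increases by 1 each position. The shift increases by 1 at each position, starting from +1: 1, 2, 3, ….
For strip: s+1=t, t+2=v, r+3=u, i+4=m, p+5=u.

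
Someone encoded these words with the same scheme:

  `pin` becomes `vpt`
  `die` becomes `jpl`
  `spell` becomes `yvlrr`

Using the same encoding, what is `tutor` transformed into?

zbzvx

Vowels shift forward by 7 and consonants shift forward by 6.
For tutor: t(cons)+6=z, u(vowel)+7=b, t(cons)+6=z, o(vowel)+7=v, r(cons)+6=x.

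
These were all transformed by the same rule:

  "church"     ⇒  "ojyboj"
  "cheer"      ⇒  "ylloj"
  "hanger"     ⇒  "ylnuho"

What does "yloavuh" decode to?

another

Two steps: reverse the string, then apply a Caesar shift of +7.
Decoding yloavuh: shift back: y−7=r, l−7=e, o−7=h, a−7=t, v−7=o, u−7=n, h−7=a → rehtona; then reverse → another.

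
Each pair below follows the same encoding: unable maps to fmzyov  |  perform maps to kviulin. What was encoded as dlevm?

woven

Each pair mirrors across the alphabet (u↔f, n↔m, a↔z): positions sum to 25. Each letter is replaced by its mirror in the alphabet: a↔z, b↔y, c↔x, and so on (the Atbash cipher).
Reversing it on dlevm: d↔w, l↔o, e↔v, v↔e, m↔n.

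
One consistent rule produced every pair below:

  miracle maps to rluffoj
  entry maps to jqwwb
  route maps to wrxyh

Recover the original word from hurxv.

Shifts by position in miracle: pos 0: m→r (+5), pos 1: i→l (+3), pos 2: r→u (+3), pos 3: a→f (+5), pos 4: c→f (+3), pos 5: l→o (+3) — repeating every 3. A repeating key of period 3 is used — shifts +5, +3, +3 over and over.
Decoding hurxv: h−5=c, u−3=r, r−3=o, x−5=s, v−3=s.

cross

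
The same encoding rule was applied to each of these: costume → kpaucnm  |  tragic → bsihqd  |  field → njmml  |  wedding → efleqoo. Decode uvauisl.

mustard

A repeating key of period 2 is used — shifts +8, +1 over and over.
Reversing it on uvauisl: u−8=m, v−1=u, a−8=s, u−1=t, i−8=a, s−1=r, l−8=d.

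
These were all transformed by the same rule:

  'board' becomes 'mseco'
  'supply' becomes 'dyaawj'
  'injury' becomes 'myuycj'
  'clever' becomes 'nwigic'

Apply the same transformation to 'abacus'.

The shift depends on letter class: consonant b→m is +11, but vowel o→s is +4. Two shifts are in play — +4 for a/e/i/o/u, +11 for every other letter.
Applying it to abacus: a(vowel)+4=e, b(cons)+11=m, a(vowel)+4=e, c(cons)+11=n, u(vowel)+4=y, s(cons)+11=d.

emenyd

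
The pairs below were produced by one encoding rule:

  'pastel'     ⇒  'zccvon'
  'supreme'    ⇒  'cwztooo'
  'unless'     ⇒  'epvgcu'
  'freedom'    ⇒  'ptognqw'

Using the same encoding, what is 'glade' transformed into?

qnkfo

Shifts by position in pastel: pos 0: p→z (+10), pos 1: a→c (+2), pos 2: s→c (+10), pos 3: t→v (+2) — repeating every 2. The shifts repeat in a cycle of length 2: positions 0,1,… shift by +10, +2, then the pattern repeats.
On glade: g+10=q, l+2=n, a+10=k, d+2=f, e+10=o.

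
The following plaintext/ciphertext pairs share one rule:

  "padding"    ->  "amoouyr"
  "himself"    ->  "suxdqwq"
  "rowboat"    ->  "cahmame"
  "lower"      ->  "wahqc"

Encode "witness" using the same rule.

hueyqdd

The shift depends on letter class: consonant p→a is +11, but vowel a→m is +12. The rule splits by letter class: vowels +12, consonants +11.
On witness: w(cons)+11=h, i(vowel)+12=u, t(cons)+11=e, n(cons)+11=y, e(vowel)+12=q, s(cons)+11=d, s(cons)+11=d.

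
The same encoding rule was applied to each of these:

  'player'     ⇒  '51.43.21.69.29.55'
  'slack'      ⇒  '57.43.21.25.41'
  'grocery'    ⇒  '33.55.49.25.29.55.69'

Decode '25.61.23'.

cub

p(#16)→51 and l(#12)→43: differences scale by 2, so n = 2·pos + 19. Each letter becomes 2×(its alphabet position, a=1..z=26) + 19.
Decoding 25.61.23: 25→(25−19)÷2=3=c, 61→(61−19)÷2=21=u, 23→(23−19)÷2=2=b.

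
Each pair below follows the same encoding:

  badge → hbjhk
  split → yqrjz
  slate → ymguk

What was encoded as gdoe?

acid

Shifts by position in badge: pos 0: b→h (+6), pos 1: a→b (+1), pos 2: d→j (+6), pos 3: g→h (+1) — repeating every 2. A repeating key of period 2 is used — shifts +6, +1 over and over.
Reversing it on gdoe: g−6=a, d−1=c, o−6=i, e−1=d.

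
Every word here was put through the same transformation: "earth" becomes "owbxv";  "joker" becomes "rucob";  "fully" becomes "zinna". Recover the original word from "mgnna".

silly

e(4)→o(14) and a(0)→w(22) fit y≡11x+22 (mod 26); the inverse of 11 mod 26 is 19. This is an affine cipher: with a=0,…,z=25, each position x becomes (11x+22) mod 26.
Reversing it on mgnna: m(12)→19·(12−22)≡18=s; g(6)→19·(6−22)≡8=i; n(13)→19·(13−22)≡11=l; n(13)→19·(13−22)≡11=l; a(0)→19·(0−22)≡24=y (all mod 26).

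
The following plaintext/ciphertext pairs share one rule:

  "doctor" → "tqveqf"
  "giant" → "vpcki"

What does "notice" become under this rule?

gekvqp

The output letters match the input read backwards, each shifted +2: doctor reversed is rotcod. The word is reversed, then every letter is shifted forward by 2.
For notice: reverse → eciton; then shift: e+2=g, c+2=e, i+2=k, t+2=v, o+2=q, n+2=p.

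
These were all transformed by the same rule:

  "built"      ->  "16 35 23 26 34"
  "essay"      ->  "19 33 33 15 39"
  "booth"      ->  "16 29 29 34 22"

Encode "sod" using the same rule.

The number is (letter's place in the alphabet, a=1) + 14.
For sod: s=19→33, o=15→29, d=4→18.

33 29 18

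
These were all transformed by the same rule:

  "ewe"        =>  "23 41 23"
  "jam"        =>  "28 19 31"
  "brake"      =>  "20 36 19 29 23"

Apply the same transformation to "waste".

e is letter #5 and maps to 23: an offset of 18. Letters become their 1-based position plus 18 (so a→19, b→20, …).
On waste: w=23→41, a=1→19, s=19→37, t=20→38, e=5→23.

41 19 37 38 23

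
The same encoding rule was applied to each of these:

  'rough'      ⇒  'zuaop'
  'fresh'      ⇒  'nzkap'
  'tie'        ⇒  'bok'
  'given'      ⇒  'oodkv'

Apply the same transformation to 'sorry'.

auzzg

The shift depends on letter class: consonant r→z is +8, but vowel o→u is +6. Two shifts are in play — +6 for a/e/i/o/u, +8 for every other letter.
Applying it to sorry: s(cons)+8=a, o(vowel)+6=u, r(cons)+8=z, r(cons)+8=z, y(cons)+8=g.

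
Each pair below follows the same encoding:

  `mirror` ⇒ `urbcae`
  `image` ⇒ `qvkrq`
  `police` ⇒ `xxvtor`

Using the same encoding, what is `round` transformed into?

Letter i (0-indexed) is shifted by i+8, so successive shifts are 8, 9, 10, ….
On round: r+8=z, o+9=x, u+10=e, n+11=y, d+12=p.

zxeyp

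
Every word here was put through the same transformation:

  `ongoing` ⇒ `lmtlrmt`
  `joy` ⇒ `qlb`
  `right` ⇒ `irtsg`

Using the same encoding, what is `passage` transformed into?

Each pair mirrors across the alphabet (o↔l, n↔m, g↔t): positions sum to 25. This is the alphabet-reversal cipher (Atbash): a becomes z, b becomes y, etc.
For passage: p↔k, a↔z, s↔h, s↔h, a↔z, g↔t, e↔v.

kzhhztv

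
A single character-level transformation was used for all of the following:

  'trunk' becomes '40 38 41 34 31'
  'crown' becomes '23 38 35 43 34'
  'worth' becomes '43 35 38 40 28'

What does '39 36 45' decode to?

spy

t is letter #20 and maps to 40: an offset of 20. Each letter is replaced by its alphabet position (a=1..z=26) + 20.
Decoding 39 36 45: 39→(39−20)÷1=19=s, 36→(36−20)÷1=16=p, 45→(45−20)÷1=25=y.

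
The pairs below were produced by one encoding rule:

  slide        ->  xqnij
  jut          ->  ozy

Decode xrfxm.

Compare letters: s→x is +5, l→q is +5, i→n is +5 — a constant shift. It's a constant shift of +5 (ROT5).
Decoding xrfxm: x−5=s, r−5=m, f−5=a, x−5=s, m−5=h.

smash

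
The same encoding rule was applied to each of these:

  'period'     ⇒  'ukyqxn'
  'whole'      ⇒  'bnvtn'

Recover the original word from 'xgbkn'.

In period: p→u is +5, e→k is +6, r→y is +7, i→q is +8 — the shift increases by 1 each position. Each letter shifts forward by (position + 5), i.e. 5, 6, 7, … — the shift grows by one for each successive letter.
Reversing it on xgbkn: x−5=s, g−6=a, b−7=u, k−8=c, n−9=e.

sauce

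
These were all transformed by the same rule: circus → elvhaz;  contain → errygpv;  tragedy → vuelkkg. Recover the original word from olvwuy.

In circus: c→e is +2, i→l is +3, r→v is +4, c→h is +5 — the shift increases by 1 each position. The shift increases by 1 at each position, starting from +2: 2, 3, 4, ….
Decoding olvwuy: o−2=m, l−3=i, v−4=r, w−5=r, u−6=o, y−7=r.

mirror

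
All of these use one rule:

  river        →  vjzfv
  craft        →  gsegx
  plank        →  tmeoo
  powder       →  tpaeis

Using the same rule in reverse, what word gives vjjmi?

A repeating key of period 2 is used — shifts +4, +1 over and over.
Reversing it on vjjmi: v−4=r, j−1=i, j−4=f, m−1=l, i−4=e.

rifle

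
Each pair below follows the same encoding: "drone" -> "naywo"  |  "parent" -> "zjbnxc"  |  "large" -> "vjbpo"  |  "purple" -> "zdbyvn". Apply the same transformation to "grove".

A repeating key of period 2 is used — shifts +10, +9 over and over.
Applying it to grove: g+10=q, r+9=a, o+10=y, v+9=e, e+10=o.

qayeo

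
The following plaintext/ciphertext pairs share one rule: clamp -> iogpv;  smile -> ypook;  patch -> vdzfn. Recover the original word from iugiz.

The shifts repeat in a cycle of length 2: positions 0,1,… shift by +6, +3, then the pattern repeats.
Decoding iugiz: i−6=c, u−3=r, g−6=a, i−3=f, z−6=t.

craft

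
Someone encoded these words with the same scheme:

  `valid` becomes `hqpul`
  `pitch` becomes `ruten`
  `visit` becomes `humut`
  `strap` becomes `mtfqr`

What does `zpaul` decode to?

v(21)→h(7) and a(0)→q(16) fit y≡7x+16 (mod 26); the inverse of 7 mod 26 is 15. Treating letters as 0–25, the rule is x ↦ 7x + 16 (mod 26).
Undoing it on zpaul: z(25)→15·(25−16)≡5=f; p(15)→15·(15−16)≡11=l; a(0)→15·(0−16)≡20=u; u(20)→15·(20−16)≡8=i; l(11)→15·(11−16)≡3=d (all mod 26).

fluid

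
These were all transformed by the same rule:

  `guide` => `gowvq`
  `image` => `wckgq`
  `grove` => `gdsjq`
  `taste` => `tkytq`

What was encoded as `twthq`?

g(6)→g(6) and u(20)→o(14) fit y≡21x+10 (mod 26); the inverse of 21 mod 26 is 5. Each letter's alphabet position (a=0..z=25) is mapped through 21·x+10 mod 26 — an affine cipher.
Decoding twthq: t(19)→5·(19−10)≡19=t; w(22)→5·(22−10)≡8=i; t(19)→5·(19−10)≡19=t; h(7)→5·(7−10)≡11=l; q(16)→5·(16−10)≡4=e (all mod 26).

title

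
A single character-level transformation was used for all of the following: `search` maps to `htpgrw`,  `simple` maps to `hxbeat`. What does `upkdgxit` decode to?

favorite

Compare letters: s→h is +15, e→t is +15, a→p is +15 — a constant shift. This is a Caesar cipher with shift 15.
Reversing it on upkdgxit: u−15=f, p−15=a, k−15=v, d−15=o, g−15=r, x−15=i, i−15=t, t−15=e.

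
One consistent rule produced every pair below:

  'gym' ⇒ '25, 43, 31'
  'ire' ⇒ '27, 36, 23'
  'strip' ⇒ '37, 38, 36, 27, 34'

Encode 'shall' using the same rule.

37, 26, 19, 30, 30

g is letter #7 and maps to 25: an offset of 18. Each letter is replaced by its alphabet position (a=1..z=26) + 18.
For shall: s=19→37, h=8→26, a=1→19, l=12→30, l=12→30.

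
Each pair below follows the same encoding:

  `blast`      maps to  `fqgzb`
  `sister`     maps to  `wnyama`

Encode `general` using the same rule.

In blast: b→f is +4, l→q is +5, a→g is +6, s→z is +7 — the shift increases by 1 each position. Letter i (0-indexed) is shifted by i+4, so successive shifts are 4, 5, 6, ….
Applying it to general: g+4=k, e+5=j, n+6=t, e+7=l, r+8=z, a+9=j, l+10=v.

kjtlzjv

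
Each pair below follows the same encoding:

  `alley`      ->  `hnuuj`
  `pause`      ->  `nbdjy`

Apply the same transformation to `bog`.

The output letters match the input read backwards, each shifted +9: alley reversed is yella. Two steps: reverse the string, then apply a Caesar shift of +9.
On bog: reverse → gob; then shift: g+9=p, o+9=x, b+9=k.

pxk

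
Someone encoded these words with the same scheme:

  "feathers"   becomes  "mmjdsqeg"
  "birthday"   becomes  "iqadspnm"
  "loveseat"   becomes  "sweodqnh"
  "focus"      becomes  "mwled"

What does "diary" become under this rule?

kqjbj

In feathers: f→m is +7, e→m is +8, a→j is +9, t→d is +10 — the shift increases by 1 each position. The shift increases by 1 at each position, starting from +7: 7, 8, 9, ….
For diary: d+7=k, i+8=q, a+9=j, r+10=b, y+11=j.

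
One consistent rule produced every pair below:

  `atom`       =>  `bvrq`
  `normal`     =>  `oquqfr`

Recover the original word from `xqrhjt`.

wooden

Letter i (0-indexed) is shifted by i+1, so successive shifts are 1, 2, 3, ….
Reversing it on xqrhjt: x−1=w, q−2=o, r−3=o, h−4=d, j−5=e, t−6=n.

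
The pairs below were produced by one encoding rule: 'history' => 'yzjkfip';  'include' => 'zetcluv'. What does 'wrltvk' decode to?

faucet

Every letter moves 17 places later in the alphabet, wrapping around z→a.
Undoing it on wrltvk: w−17=f, r−17=a, l−17=u, t−17=c, v−17=e, k−17=t.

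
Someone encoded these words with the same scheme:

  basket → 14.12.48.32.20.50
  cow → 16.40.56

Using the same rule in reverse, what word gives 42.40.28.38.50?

The formula is n = 2×(alphabet index, a=1) + 10.
Reversing it on 42.40.28.38.50: 42→(42−10)÷2=16=p, 40→(40−10)÷2=15=o, 28→(28−10)÷2=9=i, 38→(38−10)÷2=14=n, 50→(50−10)÷2=20=t.

point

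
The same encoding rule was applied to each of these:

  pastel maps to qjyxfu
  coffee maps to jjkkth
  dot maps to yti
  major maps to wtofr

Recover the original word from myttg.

The output letters match the input read backwards, each shifted +5: pastel reversed is letsap. Two steps: reverse the string, then apply a Caesar shift of +5.
Decoding myttg: shift back: m−5=h, y−5=t, t−5=o, t−5=o, g−5=b → htoob; then reverse → booth.

booth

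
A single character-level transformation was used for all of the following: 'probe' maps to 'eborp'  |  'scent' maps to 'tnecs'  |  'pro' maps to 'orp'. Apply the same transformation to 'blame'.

emalb

The output letters match the input read backwards: probe reversed is eborp. The word is simply reversed.
Applying it to blame: reverse → emalb.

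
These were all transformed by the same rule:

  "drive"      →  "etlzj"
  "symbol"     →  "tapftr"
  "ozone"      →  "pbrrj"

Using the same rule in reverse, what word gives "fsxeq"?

In drive: d→e is +1, r→t is +2, i→l is +3, v→z is +4 — the shift increases by 1 each position. Each letter shifts forward by (position + 1), i.e. 1, 2, 3, … — the shift grows by one for each successive letter.
Reversing it on fsxeq: f−1=e, s−2=q, x−3=u, e−4=a, q−5=l.

equal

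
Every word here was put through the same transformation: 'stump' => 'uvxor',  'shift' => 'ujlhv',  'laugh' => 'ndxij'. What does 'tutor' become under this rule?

The shift depends on letter class: consonant s→u is +2, but vowel u→x is +3. The rule splits by letter class: vowels +3, consonants +2.
Applying it to tutor: t(cons)+2=v, u(vowel)+3=x, t(cons)+2=v, o(vowel)+3=r, r(cons)+2=t.

vxvrt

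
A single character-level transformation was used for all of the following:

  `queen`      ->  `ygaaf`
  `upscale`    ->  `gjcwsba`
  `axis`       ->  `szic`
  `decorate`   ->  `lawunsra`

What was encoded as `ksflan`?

q(16)→y(24) and u(20)→g(6) fit y≡15x+18 (mod 26); the inverse of 15 mod 26 is 7. Treating letters as 0–25, the rule is x ↦ 15x + 18 (mod 26).
Undoing it on ksflan: k(10)→7·(10−18)≡22=w; s(18)→7·(18−18)≡0=a; f(5)→7·(5−18)≡13=n; l(11)→7·(11−18)≡3=d; a(0)→7·(0−18)≡4=e; n(13)→7·(13−18)≡17=r (all mod 26).

wander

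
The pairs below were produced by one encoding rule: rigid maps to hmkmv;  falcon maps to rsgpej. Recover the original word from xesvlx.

The output letters match the input read backwards, each shifted +4: rigid reversed is digir. The word is reversed, then every letter is shifted forward by 4.
Reversing it on xesvlx: shift back: x−4=t, e−4=a, s−4=o, v−4=r, l−4=h, x−4=t → taorht; then reverse → throat.

throat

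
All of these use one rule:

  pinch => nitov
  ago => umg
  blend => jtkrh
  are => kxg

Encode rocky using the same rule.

The output letters match the input read backwards, each shifted +6: pinch reversed is hcnip. Two steps: reverse the string, then apply a Caesar shift of +6.
On rocky: reverse → ykcor; then shift: y+6=e, k+6=q, c+6=i, o+6=u, r+6=x.

eqiux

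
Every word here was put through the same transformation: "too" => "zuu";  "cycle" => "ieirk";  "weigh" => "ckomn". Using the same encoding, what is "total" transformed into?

zuzgr

Compare letters: t→z is +6, o→u is +6, o→u is +6 — a constant shift. It's a constant shift of +6 (ROT6).
On total: t+6=z, o+6=u, t+6=z, a+6=g, l+6=r.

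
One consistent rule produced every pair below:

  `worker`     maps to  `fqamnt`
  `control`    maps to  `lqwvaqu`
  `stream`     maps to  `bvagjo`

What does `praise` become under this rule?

Shifts by position in worker: pos 0: w→f (+9), pos 1: o→q (+2), pos 2: r→a (+9), pos 3: k→m (+2) — repeating every 2. A repeating key of period 2 is used — shifts +9, +2 over and over.
Applying it to praise: p+9=y, r+2=t, a+9=j, i+2=k, s+9=b, e+2=g.

ytjkbg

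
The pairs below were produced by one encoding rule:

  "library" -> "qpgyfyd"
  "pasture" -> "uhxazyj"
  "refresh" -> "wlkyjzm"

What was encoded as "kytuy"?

Shifts by position in library: pos 0: l→q (+5), pos 1: i→p (+7), pos 2: b→g (+5), pos 3: r→y (+7) — repeating every 2. It's a Vigenère-style cipher with numeric key [5,7]: position i shifts by key[i mod 2].
Undoing it on kytuy: k−5=f, y−7=r, t−5=o, u−7=n, y−5=t.

front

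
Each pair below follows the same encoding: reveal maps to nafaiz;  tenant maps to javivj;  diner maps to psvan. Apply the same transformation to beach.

taieh

r(17)→n(13) and e(4)→a(0) fit y≡11x+8 (mod 26); the inverse of 11 mod 26 is 19. Each letter's alphabet position (a=0..z=25) is mapped through 11·x+8 mod 26 — an affine cipher.
Applying it to beach: b(1)→11·1+8≡19=t; e(4)→11·4+8≡0=a; a(0)→11·0+8≡8=i; c(2)→11·2+8≡4=e; h(7)→11·7+8≡7=h (all mod 26).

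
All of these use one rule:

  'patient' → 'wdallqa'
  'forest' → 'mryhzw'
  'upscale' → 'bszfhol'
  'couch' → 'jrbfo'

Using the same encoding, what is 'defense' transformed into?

khmhuvl

Shifts by position in patient: pos 0: p→w (+7), pos 1: a→d (+3), pos 2: t→a (+7), pos 3: i→l (+3) — repeating every 2. A repeating key of period 2 is used — shifts +7, +3 over and over.
On defense: d+7=k, e+3=h, f+7=m, e+3=h, n+7=u, s+3=v, e+7=l.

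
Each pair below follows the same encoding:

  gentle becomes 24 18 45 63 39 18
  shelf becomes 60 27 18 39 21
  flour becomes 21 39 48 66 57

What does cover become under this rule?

12 48 69 18 57

Each letter becomes 3×(its alphabet position, a=1..z=26) + 3.
Applying it to cover: c=3→12, o=15→48, v=22→69, e=5→18, r=18→57.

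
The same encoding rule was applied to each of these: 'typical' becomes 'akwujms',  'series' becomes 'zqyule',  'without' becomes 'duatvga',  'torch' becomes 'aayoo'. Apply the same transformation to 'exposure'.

ljwazgyq

The shifts repeat in a cycle of length 2: positions 0,1,… shift by +7, +12, then the pattern repeats.
On exposure: e+7=l, x+12=j, p+7=w, o+12=a, s+7=z, u+12=g, r+7=y, e+12=q.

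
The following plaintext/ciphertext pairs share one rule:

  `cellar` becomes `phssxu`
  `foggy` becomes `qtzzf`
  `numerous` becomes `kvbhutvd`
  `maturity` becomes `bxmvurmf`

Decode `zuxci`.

c(2)→p(15) and e(4)→h(7) fit y≡9x+23 (mod 26); the inverse of 9 mod 26 is 3. This is an affine cipher: with a=0,…,z=25, each position x becomes (9x+23) mod 26.
Reversing it on zuxci: z(25)→3·(25−23)≡6=g; u(20)→3·(20−23)≡17=r; x(23)→3·(23−23)≡0=a; c(2)→3·(2−23)≡15=p; i(8)→3·(8−23)≡7=h (all mod 26).

graph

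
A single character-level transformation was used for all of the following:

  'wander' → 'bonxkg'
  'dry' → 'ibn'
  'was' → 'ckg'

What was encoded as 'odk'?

Two steps: reverse the string, then apply a Caesar shift of +10.
Reversing it on odk: shift back: o−10=e, d−10=t, k−10=a → eta; then reverse → ate.

ate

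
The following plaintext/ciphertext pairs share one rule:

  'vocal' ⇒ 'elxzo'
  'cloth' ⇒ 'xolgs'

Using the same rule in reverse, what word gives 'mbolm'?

Each pair mirrors across the alphabet (v↔e, o↔l, c↔x): positions sum to 25. Letters are reflected about the middle of the alphabet (position → 25−position): Atbash.
Reversing it on mbolm: m↔n, b↔y, o↔l, l↔o, m↔n.

nylon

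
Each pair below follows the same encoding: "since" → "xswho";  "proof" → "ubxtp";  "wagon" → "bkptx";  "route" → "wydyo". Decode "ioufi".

delay

Shifts by position in since: pos 0: s→x (+5), pos 1: i→s (+10), pos 2: n→w (+9), pos 3: c→h (+5), pos 4: e→o (+10) — repeating every 3. A repeating key of period 3 is used — shifts +5, +10, +9 over and over.
Undoing it on ioufi: i−5=d, o−10=e, u−9=l, f−5=a, i−10=y.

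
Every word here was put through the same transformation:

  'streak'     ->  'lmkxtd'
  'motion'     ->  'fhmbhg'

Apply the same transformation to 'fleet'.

yexxm

Compare letters: s→l is +19, t→m is +19, r→k is +19 — a constant shift. Each letter is shifted forward by 19 in the alphabet (a Caesar shift of +19).
On fleet: f+19=y, l+19=e, e+19=x, e+19=x, t+19=m.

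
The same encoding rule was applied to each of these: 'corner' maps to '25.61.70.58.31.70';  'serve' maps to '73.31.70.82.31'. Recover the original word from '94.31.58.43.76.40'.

zenith

c(#3)→25 and o(#15)→61: differences scale by 3, so n = 3·pos + 16. Each letter becomes 3×(its alphabet position, a=1..z=26) + 16.
Decoding 94.31.58.43.76.40: 94→(94−16)÷3=26=z, 31→(31−16)÷3=5=e, 58→(58−16)÷3=14=n, 43→(43−16)÷3=9=i, 76→(76−16)÷3=20=t, 40→(40−16)÷3=8=h.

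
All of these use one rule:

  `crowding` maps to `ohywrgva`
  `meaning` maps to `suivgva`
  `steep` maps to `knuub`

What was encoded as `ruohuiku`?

decrease

c(2)→o(14) and r(17)→h(7) fit y≡3x+8 (mod 26); the inverse of 3 mod 26 is 9. Treating letters as 0–25, the rule is x ↦ 3x + 8 (mod 26).
Decoding ruohuiku: r(17)→9·(17−8)≡3=d; u(20)→9·(20−8)≡4=e; o(14)→9·(14−8)≡2=c; h(7)→9·(7−8)≡17=r; u(20)→9·(20−8)≡4=e; i(8)→9·(8−8)≡0=a; k(10)→9·(10−8)≡18=s; u(20)→9·(20−8)≡4=e (all mod 26).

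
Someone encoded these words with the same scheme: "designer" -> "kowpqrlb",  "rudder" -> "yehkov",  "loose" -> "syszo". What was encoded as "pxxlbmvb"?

Shifts by position in designer: pos 0: d→k (+7), pos 1: e→o (+10), pos 2: s→w (+4), pos 3: i→p (+7), pos 4: g→q (+10), pos 5: n→r (+4) — repeating every 3. The shifts repeat in a cycle of length 3: positions 0,1,… shift by +7, +10, +4, then the pattern repeats.
Undoing it on pxxlbmvb: p−7=i, x−10=n, x−4=t, l−7=e, b−10=r, m−4=i, v−7=o, b−10=r.

interior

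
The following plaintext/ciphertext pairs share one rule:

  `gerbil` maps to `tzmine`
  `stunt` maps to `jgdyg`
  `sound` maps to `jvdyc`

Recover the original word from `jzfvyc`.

second

g(6)→t(19) and e(4)→z(25) fit y≡23x+11 (mod 26); the inverse of 23 mod 26 is 17. Each letter's alphabet position (a=0..z=25) is mapped through 23·x+11 mod 26 — an affine cipher.
Undoing it on jzfvyc: j(9)→17·(9−11)≡18=s; z(25)→17·(25−11)≡4=e; f(5)→17·(5−11)≡2=c; v(21)→17·(21−11)≡14=o; y(24)→17·(24−11)≡13=n; c(2)→17·(2−11)≡3=d (all mod 26).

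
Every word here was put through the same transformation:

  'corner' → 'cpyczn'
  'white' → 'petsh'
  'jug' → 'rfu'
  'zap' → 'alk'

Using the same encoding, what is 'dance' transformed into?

The output letters match the input read backwards, each shifted +11: corner reversed is renroc. Read the word backwards and shift each letter +11.
On dance: reverse → ecnad; then shift: e+11=p, c+11=n, n+11=y, a+11=l, d+11=o.

pnylo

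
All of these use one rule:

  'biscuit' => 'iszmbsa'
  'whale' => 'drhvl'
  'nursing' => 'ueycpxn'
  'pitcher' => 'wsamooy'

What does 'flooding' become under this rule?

mvvyksuq

Shifts by position in biscuit: pos 0: b→i (+7), pos 1: i→s (+10), pos 2: s→z (+7), pos 3: c→m (+10) — repeating every 2. It's a Vigenère-style cipher with numeric key [7,10]: position i shifts by key[i mod 2].
For flooding: f+7=m, l+10=v, o+7=v, o+10=y, d+7=k, i+10=s, n+7=u, g+10=q.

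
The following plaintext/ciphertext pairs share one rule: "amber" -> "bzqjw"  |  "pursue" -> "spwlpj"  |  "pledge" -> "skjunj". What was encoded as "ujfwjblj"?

a(0)→b(1) and m(12)→z(25) fit y≡15x+1 (mod 26); the inverse of 15 mod 26 is 7. Each letter's alphabet position (a=0..z=25) is mapped through 15·x+1 mod 26 — an affine cipher.
Decoding ujfwjblj: u(20)→7·(20−1)≡3=d; j(9)→7·(9−1)≡4=e; f(5)→7·(5−1)≡2=c; w(22)→7·(22−1)≡17=r; j(9)→7·(9−1)≡4=e; b(1)→7·(1−1)≡0=a; l(11)→7·(11−1)≡18=s; j(9)→7·(9−1)≡4=e (all mod 26).

decrease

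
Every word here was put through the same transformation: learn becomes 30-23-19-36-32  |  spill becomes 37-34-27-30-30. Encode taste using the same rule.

38-19-37-38-23

l is letter #12 and maps to 30: an offset of 18. Letters become their 1-based position plus 18 (so a→19, b→20, …).
Applying it to taste: t=20→38, a=1→19, s=19→37, t=20→38, e=5→23.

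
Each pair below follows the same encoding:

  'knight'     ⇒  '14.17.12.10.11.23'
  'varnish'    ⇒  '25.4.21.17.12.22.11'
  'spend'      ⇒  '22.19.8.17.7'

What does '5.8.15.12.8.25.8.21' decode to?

Letters become their 1-based position plus 3 (so a→4, b→5, …).
Decoding 5.8.15.12.8.25.8.21: 5→(5−3)÷1=2=b, 8→(8−3)÷1=5=e, 15→(15−3)÷1=12=l, 12→(12−3)÷1=9=i, 8→(8−3)÷1=5=e, 25→(25−3)÷1=22=v, 8→(8−3)÷1=5=e, 21→(21−3)÷1=18=r.

believer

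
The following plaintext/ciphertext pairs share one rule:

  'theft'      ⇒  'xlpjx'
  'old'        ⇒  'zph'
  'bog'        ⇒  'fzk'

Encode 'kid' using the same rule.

The shift depends on letter class: consonant t→x is +4, but vowel e→p is +11. Vowels shift forward by 11 and consonants shift forward by 4.
On kid: k(cons)+4=o, i(vowel)+11=t, d(cons)+4=h.

oth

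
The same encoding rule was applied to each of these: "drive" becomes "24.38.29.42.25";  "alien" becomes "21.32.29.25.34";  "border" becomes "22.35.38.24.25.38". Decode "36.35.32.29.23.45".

policy

d is letter #4 and maps to 24: an offset of 20. Each letter is replaced by its alphabet position (a=1..z=26) + 20.
Decoding 36.35.32.29.23.45: 36→(36−20)÷1=16=p, 35→(35−20)÷1=15=o, 32→(32−20)÷1=12=l, 29→(29−20)÷1=9=i, 23→(23−20)÷1=3=c, 45→(45−20)÷1=25=y.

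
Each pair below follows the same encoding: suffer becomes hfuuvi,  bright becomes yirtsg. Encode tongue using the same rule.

glmtfv

This is the alphabet-reversal cipher (Atbash): a becomes z, b becomes y, etc.
On tongue: t↔g, o↔l, n↔m, g↔t, u↔f, e↔v.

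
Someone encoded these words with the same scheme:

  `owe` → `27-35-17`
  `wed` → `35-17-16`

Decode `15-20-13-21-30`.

chair

o is letter #15 and maps to 27: an offset of 12. Each letter is replaced by its alphabet position (a=1..z=26) + 12.
Reversing it on 15-20-13-21-30: 15→(15−12)÷1=3=c, 20→(20−12)÷1=8=h, 13→(13−12)÷1=1=a, 21→(21−12)÷1=9=i, 30→(30−12)÷1=18=r.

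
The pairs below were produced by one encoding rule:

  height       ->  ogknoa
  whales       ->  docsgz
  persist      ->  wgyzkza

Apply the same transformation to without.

dkaoqwa

The shift depends on letter class: consonant h→o is +7, but vowel e→g is +2. Two shifts are in play — +2 for a/e/i/o/u, +7 for every other letter.
On without: w(cons)+7=d, i(vowel)+2=k, t(cons)+7=a, h(cons)+7=o, o(vowel)+2=q, u(vowel)+2=w, t(cons)+7=a.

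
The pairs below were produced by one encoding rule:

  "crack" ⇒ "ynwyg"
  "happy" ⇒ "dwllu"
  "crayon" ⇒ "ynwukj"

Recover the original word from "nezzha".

riddle

Compare letters: c→y is +22, r→n is +22, a→w is +22 — a constant shift. Every letter moves 22 places later in the alphabet, wrapping around z→a.
Decoding nezzha: n−22=r, e−22=i, z−22=d, z−22=d, h−22=l, a−22=e.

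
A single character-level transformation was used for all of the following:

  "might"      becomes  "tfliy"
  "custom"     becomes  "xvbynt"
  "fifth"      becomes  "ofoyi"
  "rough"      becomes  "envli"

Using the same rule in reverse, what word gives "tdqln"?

m(12)→t(19) and i(8)→f(5) fit y≡23x+3 (mod 26); the inverse of 23 mod 26 is 17. Each letter's alphabet position (a=0..z=25) is mapped through 23·x+3 mod 26 — an affine cipher.
Decoding tdqln: t(19)→17·(19−3)≡12=m; d(3)→17·(3−3)≡0=a; q(16)→17·(16−3)≡13=n; l(11)→17·(11−3)≡6=g; n(13)→17·(13−3)≡14=o (all mod 26).

mango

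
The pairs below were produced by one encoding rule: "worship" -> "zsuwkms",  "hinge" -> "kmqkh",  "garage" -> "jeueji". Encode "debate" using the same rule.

Shifts by position in worship: pos 0: w→z (+3), pos 1: o→s (+4), pos 2: r→u (+3), pos 3: s→w (+4) — repeating every 2. The shifts repeat in a cycle of length 2: positions 0,1,… shift by +3, +4, then the pattern repeats.
For debate: d+3=g, e+4=i, b+3=e, a+4=e, t+3=w, e+4=i.

gieewi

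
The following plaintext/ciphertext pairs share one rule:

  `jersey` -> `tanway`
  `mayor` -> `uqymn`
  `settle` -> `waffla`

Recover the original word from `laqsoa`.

league

j(9)→t(19) and e(4)→a(0) fit y≡9x+16 (mod 26); the inverse of 9 mod 26 is 3. This is an affine cipher: with a=0,…,z=25, each position x becomes (9x+16) mod 26.
Undoing it on laqsoa: l(11)→3·(11−16)≡11=l; a(0)→3·(0−16)≡4=e; q(16)→3·(16−16)≡0=a; s(18)→3·(18−16)≡6=g; o(14)→3·(14−16)≡20=u; a(0)→3·(0−16)≡4=e (all mod 26).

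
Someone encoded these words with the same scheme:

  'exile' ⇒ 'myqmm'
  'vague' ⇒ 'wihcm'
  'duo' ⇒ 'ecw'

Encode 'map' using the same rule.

Two shifts are in play — +8 for a/e/i/o/u, +1 for every other letter.
Applying it to map: m(cons)+1=n, a(vowel)+8=i, p(cons)+1=q.

niq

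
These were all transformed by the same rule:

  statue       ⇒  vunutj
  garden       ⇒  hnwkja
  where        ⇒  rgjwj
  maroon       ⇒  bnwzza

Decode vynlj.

s(18)→v(21) and t(19)→u(20) fit y≡25x+13 (mod 26); the inverse of 25 mod 26 is 25. Each letter's alphabet position (a=0..z=25) is mapped through 25·x+13 mod 26 — an affine cipher.
Decoding vynlj: v(21)→25·(21−13)≡18=s; y(24)→25·(24−13)≡15=p; n(13)→25·(13−13)≡0=a; l(11)→25·(11−13)≡2=c; j(9)→25·(9−13)≡4=e (all mod 26).

space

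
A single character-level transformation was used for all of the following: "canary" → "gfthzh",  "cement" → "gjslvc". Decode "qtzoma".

In canary: c→g is +4, a→f is +5, n→t is +6, a→h is +7 — the shift increases by 1 each position. Each letter shifts forward by (position + 4), i.e. 4, 5, 6, … — the shift grows by one for each successive letter.
Reversing it on qtzoma: q−4=m, t−5=o, z−6=t, o−7=h, m−8=e, a−9=r.

mother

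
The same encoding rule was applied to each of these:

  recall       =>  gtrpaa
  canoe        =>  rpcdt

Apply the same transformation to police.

Compare letters: r→g is +15, e→t is +15, c→r is +15 — a constant shift. Each letter is shifted forward by 15 in the alphabet (a Caesar shift of +15).
Applying it to police: p+15=e, o+15=d, l+15=a, i+15=x, c+15=r, e+15=t.

edaxrt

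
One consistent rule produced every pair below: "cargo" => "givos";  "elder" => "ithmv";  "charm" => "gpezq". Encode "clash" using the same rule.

A repeating key of period 2 is used — shifts +4, +8 over and over.
Applying it to clash: c+4=g, l+8=t, a+4=e, s+8=a, h+4=l.

gteal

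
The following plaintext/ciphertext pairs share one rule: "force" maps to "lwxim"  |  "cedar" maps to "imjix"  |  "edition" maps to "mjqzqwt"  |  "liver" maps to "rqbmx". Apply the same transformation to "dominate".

jwsqtizm

The shift depends on letter class: consonant f→l is +6, but vowel o→w is +8. The rule splits by letter class: vowels +8, consonants +6.
On dominate: d(cons)+6=j, o(vowel)+8=w, m(cons)+6=s, i(vowel)+8=q, n(cons)+6=t, a(vowel)+8=i, t(cons)+6=z, e(vowel)+8=m.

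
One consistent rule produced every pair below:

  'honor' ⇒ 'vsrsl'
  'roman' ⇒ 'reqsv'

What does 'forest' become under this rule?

xwivsj

The output letters match the input read backwards, each shifted +4: honor reversed is ronoh. Two steps: reverse the string, then apply a Caesar shift of +4.
On forest: reverse → tserof; then shift: t+4=x, s+4=w, e+4=i, r+4=v, o+4=s, f+4=j.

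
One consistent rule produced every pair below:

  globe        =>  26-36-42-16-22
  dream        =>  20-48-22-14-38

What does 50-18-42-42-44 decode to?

g(#7)→26 and l(#12)→36: differences scale by 2, so n = 2·pos + 12. The formula is n = 2×(alphabet index, a=1) + 12.
Reversing it on 50-18-42-42-44: 50→(50−12)÷2=19=s, 18→(18−12)÷2=3=c, 42→(42−12)÷2=15=o, 42→(42−12)÷2=15=o, 44→(44−12)÷2=16=p.

scoop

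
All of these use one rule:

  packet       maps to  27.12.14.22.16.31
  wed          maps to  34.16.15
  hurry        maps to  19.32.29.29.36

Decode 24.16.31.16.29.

Each letter is replaced by its alphabet position (a=1..z=26) + 11.
Undoing it on 24.16.31.16.29: 24→(24−11)÷1=13=m, 16→(16−11)÷1=5=e, 31→(31−11)÷1=20=t, 16→(16−11)÷1=5=e, 29→(29−11)÷1=18=r.

meter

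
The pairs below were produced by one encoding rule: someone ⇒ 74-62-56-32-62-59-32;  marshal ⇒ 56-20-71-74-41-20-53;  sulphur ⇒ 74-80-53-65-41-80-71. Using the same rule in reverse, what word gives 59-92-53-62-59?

nylon

s(#19)→74 and o(#15)→62: differences scale by 3, so n = 3·pos + 17. Each letter becomes 3×(its alphabet position, a=1..z=26) + 17.
Undoing it on 59-92-53-62-59: 59→(59−17)÷3=14=n, 92→(92−17)÷3=25=y, 53→(53−17)÷3=12=l, 62→(62−17)÷3=15=o, 59→(59−17)÷3=14=n.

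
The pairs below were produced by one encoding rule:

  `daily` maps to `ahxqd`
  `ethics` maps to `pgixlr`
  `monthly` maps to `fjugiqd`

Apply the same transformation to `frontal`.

ecjughq

d(3)→a(0) and a(0)→h(7) fit y≡15x+7 (mod 26); the inverse of 15 mod 26 is 7. Each letter's alphabet position (a=0..z=25) is mapped through 15·x+7 mod 26 — an affine cipher.
For frontal: f(5)→15·5+7≡4=e; r(17)→15·17+7≡2=c; o(14)→15·14+7≡9=j; n(13)→15·13+7≡20=u; t(19)→15·19+7≡6=g; a(0)→15·0+7≡7=h; l(11)→15·11+7≡16=q (all mod 26).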